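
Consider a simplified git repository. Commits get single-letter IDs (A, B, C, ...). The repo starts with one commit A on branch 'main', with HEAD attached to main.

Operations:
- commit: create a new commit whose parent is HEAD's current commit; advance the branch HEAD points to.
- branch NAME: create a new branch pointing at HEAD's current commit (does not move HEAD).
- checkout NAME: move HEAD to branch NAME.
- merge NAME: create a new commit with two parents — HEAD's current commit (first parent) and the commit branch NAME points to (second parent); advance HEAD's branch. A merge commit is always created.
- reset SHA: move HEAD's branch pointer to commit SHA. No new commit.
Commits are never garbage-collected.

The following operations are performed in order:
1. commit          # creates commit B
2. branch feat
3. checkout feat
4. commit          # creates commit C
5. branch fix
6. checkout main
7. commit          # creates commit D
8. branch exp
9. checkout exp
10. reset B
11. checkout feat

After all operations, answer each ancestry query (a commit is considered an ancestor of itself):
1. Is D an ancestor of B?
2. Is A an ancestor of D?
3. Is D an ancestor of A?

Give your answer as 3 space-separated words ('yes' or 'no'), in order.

After op 1 (commit): HEAD=main@B [main=B]
After op 2 (branch): HEAD=main@B [feat=B main=B]
After op 3 (checkout): HEAD=feat@B [feat=B main=B]
After op 4 (commit): HEAD=feat@C [feat=C main=B]
After op 5 (branch): HEAD=feat@C [feat=C fix=C main=B]
After op 6 (checkout): HEAD=main@B [feat=C fix=C main=B]
After op 7 (commit): HEAD=main@D [feat=C fix=C main=D]
After op 8 (branch): HEAD=main@D [exp=D feat=C fix=C main=D]
After op 9 (checkout): HEAD=exp@D [exp=D feat=C fix=C main=D]
After op 10 (reset): HEAD=exp@B [exp=B feat=C fix=C main=D]
After op 11 (checkout): HEAD=feat@C [exp=B feat=C fix=C main=D]
ancestors(B) = {A,B}; D in? no
ancestors(D) = {A,B,D}; A in? yes
ancestors(A) = {A}; D in? no

Answer: no yes no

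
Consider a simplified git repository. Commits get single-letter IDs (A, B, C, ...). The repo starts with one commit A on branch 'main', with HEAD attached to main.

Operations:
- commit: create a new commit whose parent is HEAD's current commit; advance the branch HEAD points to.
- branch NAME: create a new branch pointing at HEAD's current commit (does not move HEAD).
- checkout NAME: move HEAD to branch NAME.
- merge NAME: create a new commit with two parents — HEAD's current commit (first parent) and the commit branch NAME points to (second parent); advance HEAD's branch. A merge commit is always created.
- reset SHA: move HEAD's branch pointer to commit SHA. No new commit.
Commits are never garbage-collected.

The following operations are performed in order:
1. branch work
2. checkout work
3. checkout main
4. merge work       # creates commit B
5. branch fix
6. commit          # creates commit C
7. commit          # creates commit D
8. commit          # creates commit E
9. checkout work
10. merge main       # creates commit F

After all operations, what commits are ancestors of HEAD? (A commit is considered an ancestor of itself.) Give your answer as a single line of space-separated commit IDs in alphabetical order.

After op 1 (branch): HEAD=main@A [main=A work=A]
After op 2 (checkout): HEAD=work@A [main=A work=A]
After op 3 (checkout): HEAD=main@A [main=A work=A]
After op 4 (merge): HEAD=main@B [main=B work=A]
After op 5 (branch): HEAD=main@B [fix=B main=B work=A]
After op 6 (commit): HEAD=main@C [fix=B main=C work=A]
After op 7 (commit): HEAD=main@D [fix=B main=D work=A]
After op 8 (commit): HEAD=main@E [fix=B main=E work=A]
After op 9 (checkout): HEAD=work@A [fix=B main=E work=A]
After op 10 (merge): HEAD=work@F [fix=B main=E work=F]

Answer: A B C D E F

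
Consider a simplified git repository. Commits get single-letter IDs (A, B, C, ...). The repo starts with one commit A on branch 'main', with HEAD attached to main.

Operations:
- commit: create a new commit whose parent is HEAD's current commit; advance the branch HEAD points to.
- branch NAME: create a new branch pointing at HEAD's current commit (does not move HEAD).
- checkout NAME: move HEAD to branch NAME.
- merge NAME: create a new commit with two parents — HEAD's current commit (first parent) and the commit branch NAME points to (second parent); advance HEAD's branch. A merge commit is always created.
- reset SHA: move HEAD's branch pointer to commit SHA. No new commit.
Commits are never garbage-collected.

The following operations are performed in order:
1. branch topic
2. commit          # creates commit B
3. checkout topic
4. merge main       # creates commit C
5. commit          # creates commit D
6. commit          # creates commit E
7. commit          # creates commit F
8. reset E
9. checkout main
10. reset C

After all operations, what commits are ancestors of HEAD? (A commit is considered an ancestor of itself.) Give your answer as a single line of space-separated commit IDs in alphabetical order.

After op 1 (branch): HEAD=main@A [main=A topic=A]
After op 2 (commit): HEAD=main@B [main=B topic=A]
After op 3 (checkout): HEAD=topic@A [main=B topic=A]
After op 4 (merge): HEAD=topic@C [main=B topic=C]
After op 5 (commit): HEAD=topic@D [main=B topic=D]
After op 6 (commit): HEAD=topic@E [main=B topic=E]
After op 7 (commit): HEAD=topic@F [main=B topic=F]
After op 8 (reset): HEAD=topic@E [main=B topic=E]
After op 9 (checkout): HEAD=main@B [main=B topic=E]
After op 10 (reset): HEAD=main@C [main=C topic=E]

Answer: A B C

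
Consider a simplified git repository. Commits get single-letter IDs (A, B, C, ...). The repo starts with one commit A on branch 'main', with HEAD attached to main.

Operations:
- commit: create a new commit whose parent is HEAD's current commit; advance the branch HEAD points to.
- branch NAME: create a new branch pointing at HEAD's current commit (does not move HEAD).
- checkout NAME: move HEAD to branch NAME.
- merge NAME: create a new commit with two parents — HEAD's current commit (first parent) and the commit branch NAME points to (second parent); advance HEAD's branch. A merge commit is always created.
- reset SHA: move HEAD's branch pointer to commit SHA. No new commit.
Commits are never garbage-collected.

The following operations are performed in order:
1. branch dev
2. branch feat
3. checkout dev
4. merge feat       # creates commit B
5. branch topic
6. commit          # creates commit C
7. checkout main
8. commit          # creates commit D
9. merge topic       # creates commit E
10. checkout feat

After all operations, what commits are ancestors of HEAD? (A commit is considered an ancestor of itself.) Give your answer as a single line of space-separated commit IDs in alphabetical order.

Answer: A

Derivation:
After op 1 (branch): HEAD=main@A [dev=A main=A]
After op 2 (branch): HEAD=main@A [dev=A feat=A main=A]
After op 3 (checkout): HEAD=dev@A [dev=A feat=A main=A]
After op 4 (merge): HEAD=dev@B [dev=B feat=A main=A]
After op 5 (branch): HEAD=dev@B [dev=B feat=A main=A topic=B]
After op 6 (commit): HEAD=dev@C [dev=C feat=A main=A topic=B]
After op 7 (checkout): HEAD=main@A [dev=C feat=A main=A topic=B]
After op 8 (commit): HEAD=main@D [dev=C feat=A main=D topic=B]
After op 9 (merge): HEAD=main@E [dev=C feat=A main=E topic=B]
After op 10 (checkout): HEAD=feat@A [dev=C feat=A main=E topic=B]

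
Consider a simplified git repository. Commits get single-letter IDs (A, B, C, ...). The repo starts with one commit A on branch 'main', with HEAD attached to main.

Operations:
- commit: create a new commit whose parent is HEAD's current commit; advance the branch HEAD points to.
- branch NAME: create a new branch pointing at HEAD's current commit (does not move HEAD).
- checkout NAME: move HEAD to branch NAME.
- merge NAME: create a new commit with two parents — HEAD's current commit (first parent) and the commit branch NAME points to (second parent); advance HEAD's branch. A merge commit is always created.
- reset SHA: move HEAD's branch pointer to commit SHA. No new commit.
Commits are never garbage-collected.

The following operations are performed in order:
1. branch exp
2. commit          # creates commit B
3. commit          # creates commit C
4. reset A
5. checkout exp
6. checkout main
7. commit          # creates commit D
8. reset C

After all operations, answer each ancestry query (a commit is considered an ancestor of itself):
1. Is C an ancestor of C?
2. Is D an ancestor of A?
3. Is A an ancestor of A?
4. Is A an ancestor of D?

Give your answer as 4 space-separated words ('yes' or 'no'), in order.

Answer: yes no yes yes

Derivation:
After op 1 (branch): HEAD=main@A [exp=A main=A]
After op 2 (commit): HEAD=main@B [exp=A main=B]
After op 3 (commit): HEAD=main@C [exp=A main=C]
After op 4 (reset): HEAD=main@A [exp=A main=A]
After op 5 (checkout): HEAD=exp@A [exp=A main=A]
After op 6 (checkout): HEAD=main@A [exp=A main=A]
After op 7 (commit): HEAD=main@D [exp=A main=D]
After op 8 (reset): HEAD=main@C [exp=A main=C]
ancestors(C) = {A,B,C}; C in? yes
ancestors(A) = {A}; D in? no
ancestors(A) = {A}; A in? yes
ancestors(D) = {A,D}; A in? yes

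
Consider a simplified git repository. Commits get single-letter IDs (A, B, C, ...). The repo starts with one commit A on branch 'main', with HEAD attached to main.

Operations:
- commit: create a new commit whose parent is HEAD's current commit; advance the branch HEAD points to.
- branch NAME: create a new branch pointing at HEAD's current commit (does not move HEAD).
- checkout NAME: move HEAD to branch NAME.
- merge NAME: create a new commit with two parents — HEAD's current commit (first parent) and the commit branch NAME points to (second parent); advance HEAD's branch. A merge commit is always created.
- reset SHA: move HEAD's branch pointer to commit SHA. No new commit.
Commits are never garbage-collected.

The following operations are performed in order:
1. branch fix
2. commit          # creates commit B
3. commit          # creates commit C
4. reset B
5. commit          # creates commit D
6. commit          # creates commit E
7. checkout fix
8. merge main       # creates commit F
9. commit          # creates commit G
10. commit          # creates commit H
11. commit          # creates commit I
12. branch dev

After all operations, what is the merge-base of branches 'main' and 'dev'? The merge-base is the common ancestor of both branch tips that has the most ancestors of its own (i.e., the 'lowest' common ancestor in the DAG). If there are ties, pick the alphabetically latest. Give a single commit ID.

Answer: E

Derivation:
After op 1 (branch): HEAD=main@A [fix=A main=A]
After op 2 (commit): HEAD=main@B [fix=A main=B]
After op 3 (commit): HEAD=main@C [fix=A main=C]
After op 4 (reset): HEAD=main@B [fix=A main=B]
After op 5 (commit): HEAD=main@D [fix=A main=D]
After op 6 (commit): HEAD=main@E [fix=A main=E]
After op 7 (checkout): HEAD=fix@A [fix=A main=E]
After op 8 (merge): HEAD=fix@F [fix=F main=E]
After op 9 (commit): HEAD=fix@G [fix=G main=E]
After op 10 (commit): HEAD=fix@H [fix=H main=E]
After op 11 (commit): HEAD=fix@I [fix=I main=E]
After op 12 (branch): HEAD=fix@I [dev=I fix=I main=E]
ancestors(main=E): ['A', 'B', 'D', 'E']
ancestors(dev=I): ['A', 'B', 'D', 'E', 'F', 'G', 'H', 'I']
common: ['A', 'B', 'D', 'E']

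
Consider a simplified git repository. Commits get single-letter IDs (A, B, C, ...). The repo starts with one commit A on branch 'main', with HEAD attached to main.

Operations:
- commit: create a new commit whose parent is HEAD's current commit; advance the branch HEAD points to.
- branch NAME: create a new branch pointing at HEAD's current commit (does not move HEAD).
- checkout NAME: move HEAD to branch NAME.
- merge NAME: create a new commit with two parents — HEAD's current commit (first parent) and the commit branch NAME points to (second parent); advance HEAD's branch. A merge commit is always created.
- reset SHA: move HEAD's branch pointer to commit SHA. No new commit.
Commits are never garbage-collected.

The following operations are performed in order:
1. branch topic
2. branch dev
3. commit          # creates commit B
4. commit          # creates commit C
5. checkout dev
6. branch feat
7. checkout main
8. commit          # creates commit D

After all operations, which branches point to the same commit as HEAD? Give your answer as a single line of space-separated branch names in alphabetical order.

After op 1 (branch): HEAD=main@A [main=A topic=A]
After op 2 (branch): HEAD=main@A [dev=A main=A topic=A]
After op 3 (commit): HEAD=main@B [dev=A main=B topic=A]
After op 4 (commit): HEAD=main@C [dev=A main=C topic=A]
After op 5 (checkout): HEAD=dev@A [dev=A main=C topic=A]
After op 6 (branch): HEAD=dev@A [dev=A feat=A main=C topic=A]
After op 7 (checkout): HEAD=main@C [dev=A feat=A main=C topic=A]
After op 8 (commit): HEAD=main@D [dev=A feat=A main=D topic=A]

Answer: main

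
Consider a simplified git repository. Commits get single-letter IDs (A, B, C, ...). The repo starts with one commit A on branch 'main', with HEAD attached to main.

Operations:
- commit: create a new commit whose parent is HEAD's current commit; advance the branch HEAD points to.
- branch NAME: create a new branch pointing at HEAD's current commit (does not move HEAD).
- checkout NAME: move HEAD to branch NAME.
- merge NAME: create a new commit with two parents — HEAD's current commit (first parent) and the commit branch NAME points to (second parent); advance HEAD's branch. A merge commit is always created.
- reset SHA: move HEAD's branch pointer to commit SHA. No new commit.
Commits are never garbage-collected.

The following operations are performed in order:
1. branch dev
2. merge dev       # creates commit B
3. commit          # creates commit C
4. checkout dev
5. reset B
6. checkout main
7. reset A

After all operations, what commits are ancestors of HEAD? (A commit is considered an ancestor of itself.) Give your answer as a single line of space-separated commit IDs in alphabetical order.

Answer: A

Derivation:
After op 1 (branch): HEAD=main@A [dev=A main=A]
After op 2 (merge): HEAD=main@B [dev=A main=B]
After op 3 (commit): HEAD=main@C [dev=A main=C]
After op 4 (checkout): HEAD=dev@A [dev=A main=C]
After op 5 (reset): HEAD=dev@B [dev=B main=C]
After op 6 (checkout): HEAD=main@C [dev=B main=C]
After op 7 (reset): HEAD=main@A [dev=B main=A]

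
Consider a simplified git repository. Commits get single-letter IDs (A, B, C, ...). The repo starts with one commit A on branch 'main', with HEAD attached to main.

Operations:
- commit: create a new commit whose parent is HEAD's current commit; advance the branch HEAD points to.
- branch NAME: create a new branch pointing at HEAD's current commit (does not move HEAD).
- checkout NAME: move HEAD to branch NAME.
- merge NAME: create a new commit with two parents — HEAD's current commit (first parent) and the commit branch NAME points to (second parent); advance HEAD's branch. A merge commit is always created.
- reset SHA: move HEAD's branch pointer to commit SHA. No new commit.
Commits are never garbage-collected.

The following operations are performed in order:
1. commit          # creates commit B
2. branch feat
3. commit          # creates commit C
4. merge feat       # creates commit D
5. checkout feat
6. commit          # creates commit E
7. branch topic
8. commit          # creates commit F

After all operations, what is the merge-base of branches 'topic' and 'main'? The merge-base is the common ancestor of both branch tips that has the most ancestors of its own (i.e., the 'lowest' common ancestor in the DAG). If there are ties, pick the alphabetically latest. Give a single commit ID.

Answer: B

Derivation:
After op 1 (commit): HEAD=main@B [main=B]
After op 2 (branch): HEAD=main@B [feat=B main=B]
After op 3 (commit): HEAD=main@C [feat=B main=C]
After op 4 (merge): HEAD=main@D [feat=B main=D]
After op 5 (checkout): HEAD=feat@B [feat=B main=D]
After op 6 (commit): HEAD=feat@E [feat=E main=D]
After op 7 (branch): HEAD=feat@E [feat=E main=D topic=E]
After op 8 (commit): HEAD=feat@F [feat=F main=D topic=E]
ancestors(topic=E): ['A', 'B', 'E']
ancestors(main=D): ['A', 'B', 'C', 'D']
common: ['A', 'B']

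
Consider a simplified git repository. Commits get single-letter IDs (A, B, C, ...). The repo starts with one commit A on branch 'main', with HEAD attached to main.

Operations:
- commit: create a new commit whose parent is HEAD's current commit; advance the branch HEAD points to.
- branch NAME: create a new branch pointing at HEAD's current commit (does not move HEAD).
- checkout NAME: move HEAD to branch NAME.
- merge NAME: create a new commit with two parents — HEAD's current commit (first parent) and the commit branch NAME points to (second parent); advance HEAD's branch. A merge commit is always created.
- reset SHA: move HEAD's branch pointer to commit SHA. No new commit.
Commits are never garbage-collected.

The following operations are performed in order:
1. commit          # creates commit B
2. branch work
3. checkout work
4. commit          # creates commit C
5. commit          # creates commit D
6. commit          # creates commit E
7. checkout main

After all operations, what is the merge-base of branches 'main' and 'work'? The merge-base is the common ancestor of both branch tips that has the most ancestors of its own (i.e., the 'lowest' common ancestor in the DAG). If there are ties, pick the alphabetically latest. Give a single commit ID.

After op 1 (commit): HEAD=main@B [main=B]
After op 2 (branch): HEAD=main@B [main=B work=B]
After op 3 (checkout): HEAD=work@B [main=B work=B]
After op 4 (commit): HEAD=work@C [main=B work=C]
After op 5 (commit): HEAD=work@D [main=B work=D]
After op 6 (commit): HEAD=work@E [main=B work=E]
After op 7 (checkout): HEAD=main@B [main=B work=E]
ancestors(main=B): ['A', 'B']
ancestors(work=E): ['A', 'B', 'C', 'D', 'E']
common: ['A', 'B']

Answer: B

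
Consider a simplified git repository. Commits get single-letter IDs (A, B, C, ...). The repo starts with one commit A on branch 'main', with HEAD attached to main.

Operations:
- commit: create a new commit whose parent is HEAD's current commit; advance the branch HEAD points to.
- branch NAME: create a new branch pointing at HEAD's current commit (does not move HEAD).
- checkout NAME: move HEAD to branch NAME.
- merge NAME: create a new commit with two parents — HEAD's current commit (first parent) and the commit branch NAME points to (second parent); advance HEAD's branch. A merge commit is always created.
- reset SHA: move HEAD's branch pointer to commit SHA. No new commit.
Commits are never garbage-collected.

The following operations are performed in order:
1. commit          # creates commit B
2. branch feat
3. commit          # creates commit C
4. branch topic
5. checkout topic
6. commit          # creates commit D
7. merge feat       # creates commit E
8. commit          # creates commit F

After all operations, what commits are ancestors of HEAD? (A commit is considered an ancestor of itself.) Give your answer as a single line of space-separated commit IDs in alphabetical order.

After op 1 (commit): HEAD=main@B [main=B]
After op 2 (branch): HEAD=main@B [feat=B main=B]
After op 3 (commit): HEAD=main@C [feat=B main=C]
After op 4 (branch): HEAD=main@C [feat=B main=C topic=C]
After op 5 (checkout): HEAD=topic@C [feat=B main=C topic=C]
After op 6 (commit): HEAD=topic@D [feat=B main=C topic=D]
After op 7 (merge): HEAD=topic@E [feat=B main=C topic=E]
After op 8 (commit): HEAD=topic@F [feat=B main=C topic=F]

Answer: A B C D E F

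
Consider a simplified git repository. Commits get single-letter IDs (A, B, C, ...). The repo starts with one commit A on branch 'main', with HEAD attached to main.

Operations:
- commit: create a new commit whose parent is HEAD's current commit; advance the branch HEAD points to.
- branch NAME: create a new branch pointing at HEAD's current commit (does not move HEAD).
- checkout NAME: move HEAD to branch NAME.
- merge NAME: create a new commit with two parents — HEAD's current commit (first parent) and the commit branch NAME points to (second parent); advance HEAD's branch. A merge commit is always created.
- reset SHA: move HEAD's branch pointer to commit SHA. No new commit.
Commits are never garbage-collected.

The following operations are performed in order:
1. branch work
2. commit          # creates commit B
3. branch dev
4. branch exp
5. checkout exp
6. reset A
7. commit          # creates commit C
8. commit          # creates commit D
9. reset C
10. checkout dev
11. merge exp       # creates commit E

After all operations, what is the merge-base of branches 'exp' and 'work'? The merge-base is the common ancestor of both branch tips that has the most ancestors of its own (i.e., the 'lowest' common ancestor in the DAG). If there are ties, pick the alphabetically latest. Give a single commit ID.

Answer: A

Derivation:
After op 1 (branch): HEAD=main@A [main=A work=A]
After op 2 (commit): HEAD=main@B [main=B work=A]
After op 3 (branch): HEAD=main@B [dev=B main=B work=A]
After op 4 (branch): HEAD=main@B [dev=B exp=B main=B work=A]
After op 5 (checkout): HEAD=exp@B [dev=B exp=B main=B work=A]
After op 6 (reset): HEAD=exp@A [dev=B exp=A main=B work=A]
After op 7 (commit): HEAD=exp@C [dev=B exp=C main=B work=A]
After op 8 (commit): HEAD=exp@D [dev=B exp=D main=B work=A]
After op 9 (reset): HEAD=exp@C [dev=B exp=C main=B work=A]
After op 10 (checkout): HEAD=dev@B [dev=B exp=C main=B work=A]
After op 11 (merge): HEAD=dev@E [dev=E exp=C main=B work=A]
ancestors(exp=C): ['A', 'C']
ancestors(work=A): ['A']
common: ['A']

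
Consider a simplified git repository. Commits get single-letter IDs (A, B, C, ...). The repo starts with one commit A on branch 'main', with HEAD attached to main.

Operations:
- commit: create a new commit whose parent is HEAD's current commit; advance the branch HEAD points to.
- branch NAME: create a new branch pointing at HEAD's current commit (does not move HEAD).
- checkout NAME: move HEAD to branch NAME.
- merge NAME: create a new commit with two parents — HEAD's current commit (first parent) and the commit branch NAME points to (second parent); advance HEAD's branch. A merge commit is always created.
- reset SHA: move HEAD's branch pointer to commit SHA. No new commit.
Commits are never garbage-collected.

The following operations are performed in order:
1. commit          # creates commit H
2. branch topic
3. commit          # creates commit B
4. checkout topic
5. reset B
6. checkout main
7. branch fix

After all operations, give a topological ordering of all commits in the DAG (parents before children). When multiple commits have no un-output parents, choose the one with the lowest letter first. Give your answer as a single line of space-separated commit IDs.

After op 1 (commit): HEAD=main@H [main=H]
After op 2 (branch): HEAD=main@H [main=H topic=H]
After op 3 (commit): HEAD=main@B [main=B topic=H]
After op 4 (checkout): HEAD=topic@H [main=B topic=H]
After op 5 (reset): HEAD=topic@B [main=B topic=B]
After op 6 (checkout): HEAD=main@B [main=B topic=B]
After op 7 (branch): HEAD=main@B [fix=B main=B topic=B]
commit A: parents=[]
commit B: parents=['H']
commit H: parents=['A']

Answer: A H B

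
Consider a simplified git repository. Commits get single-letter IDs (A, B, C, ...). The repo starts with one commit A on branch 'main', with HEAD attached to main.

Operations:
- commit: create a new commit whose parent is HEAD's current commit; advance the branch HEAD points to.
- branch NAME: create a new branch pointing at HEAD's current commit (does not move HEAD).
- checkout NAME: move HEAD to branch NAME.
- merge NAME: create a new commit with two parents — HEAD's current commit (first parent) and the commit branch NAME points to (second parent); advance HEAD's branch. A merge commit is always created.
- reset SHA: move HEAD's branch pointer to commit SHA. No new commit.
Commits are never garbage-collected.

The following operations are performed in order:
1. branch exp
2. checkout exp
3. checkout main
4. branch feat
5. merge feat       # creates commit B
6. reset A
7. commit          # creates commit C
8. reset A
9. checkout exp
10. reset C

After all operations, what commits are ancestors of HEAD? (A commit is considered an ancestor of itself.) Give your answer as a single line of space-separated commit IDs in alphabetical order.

After op 1 (branch): HEAD=main@A [exp=A main=A]
After op 2 (checkout): HEAD=exp@A [exp=A main=A]
After op 3 (checkout): HEAD=main@A [exp=A main=A]
After op 4 (branch): HEAD=main@A [exp=A feat=A main=A]
After op 5 (merge): HEAD=main@B [exp=A feat=A main=B]
After op 6 (reset): HEAD=main@A [exp=A feat=A main=A]
After op 7 (commit): HEAD=main@C [exp=A feat=A main=C]
After op 8 (reset): HEAD=main@A [exp=A feat=A main=A]
After op 9 (checkout): HEAD=exp@A [exp=A feat=A main=A]
After op 10 (reset): HEAD=exp@C [exp=C feat=A main=A]

Answer: A C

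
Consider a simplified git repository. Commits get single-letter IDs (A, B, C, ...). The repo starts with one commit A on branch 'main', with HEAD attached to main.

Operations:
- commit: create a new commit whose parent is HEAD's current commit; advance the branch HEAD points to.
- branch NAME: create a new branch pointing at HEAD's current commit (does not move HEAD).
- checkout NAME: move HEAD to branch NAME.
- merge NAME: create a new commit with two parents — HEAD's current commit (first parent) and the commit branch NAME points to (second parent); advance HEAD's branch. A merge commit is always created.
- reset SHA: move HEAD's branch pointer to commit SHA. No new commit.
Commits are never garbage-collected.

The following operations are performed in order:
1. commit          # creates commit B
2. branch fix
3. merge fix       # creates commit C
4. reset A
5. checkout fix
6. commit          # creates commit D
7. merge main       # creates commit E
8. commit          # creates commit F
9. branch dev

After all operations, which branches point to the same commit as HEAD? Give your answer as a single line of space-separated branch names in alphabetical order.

Answer: dev fix

Derivation:
After op 1 (commit): HEAD=main@B [main=B]
After op 2 (branch): HEAD=main@B [fix=B main=B]
After op 3 (merge): HEAD=main@C [fix=B main=C]
After op 4 (reset): HEAD=main@A [fix=B main=A]
After op 5 (checkout): HEAD=fix@B [fix=B main=A]
After op 6 (commit): HEAD=fix@D [fix=D main=A]
After op 7 (merge): HEAD=fix@E [fix=E main=A]
After op 8 (commit): HEAD=fix@F [fix=F main=A]
After op 9 (branch): HEAD=fix@F [dev=F fix=F main=A]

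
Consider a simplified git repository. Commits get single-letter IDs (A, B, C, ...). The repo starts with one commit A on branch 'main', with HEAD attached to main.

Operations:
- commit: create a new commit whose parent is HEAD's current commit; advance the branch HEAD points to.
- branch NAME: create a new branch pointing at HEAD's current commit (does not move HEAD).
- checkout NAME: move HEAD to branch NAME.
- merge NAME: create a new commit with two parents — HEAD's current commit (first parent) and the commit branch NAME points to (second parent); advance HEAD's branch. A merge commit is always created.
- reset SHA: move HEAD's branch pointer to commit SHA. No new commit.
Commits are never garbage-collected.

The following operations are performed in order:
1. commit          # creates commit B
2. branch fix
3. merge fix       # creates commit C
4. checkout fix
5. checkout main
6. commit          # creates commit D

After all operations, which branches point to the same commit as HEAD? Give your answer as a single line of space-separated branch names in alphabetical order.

After op 1 (commit): HEAD=main@B [main=B]
After op 2 (branch): HEAD=main@B [fix=B main=B]
After op 3 (merge): HEAD=main@C [fix=B main=C]
After op 4 (checkout): HEAD=fix@B [fix=B main=C]
After op 5 (checkout): HEAD=main@C [fix=B main=C]
After op 6 (commit): HEAD=main@D [fix=B main=D]

Answer: main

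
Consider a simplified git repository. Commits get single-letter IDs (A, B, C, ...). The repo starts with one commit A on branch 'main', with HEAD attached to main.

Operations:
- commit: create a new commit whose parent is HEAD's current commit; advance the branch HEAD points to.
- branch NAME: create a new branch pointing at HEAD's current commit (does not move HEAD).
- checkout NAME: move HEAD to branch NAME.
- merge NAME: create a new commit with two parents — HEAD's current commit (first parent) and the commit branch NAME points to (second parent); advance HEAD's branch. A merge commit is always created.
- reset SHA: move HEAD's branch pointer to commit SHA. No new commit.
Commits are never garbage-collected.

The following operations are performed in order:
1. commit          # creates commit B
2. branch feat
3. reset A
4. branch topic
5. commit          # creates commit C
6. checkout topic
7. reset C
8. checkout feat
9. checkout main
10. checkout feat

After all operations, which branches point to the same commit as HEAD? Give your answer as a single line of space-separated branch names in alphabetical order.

Answer: feat

Derivation:
After op 1 (commit): HEAD=main@B [main=B]
After op 2 (branch): HEAD=main@B [feat=B main=B]
After op 3 (reset): HEAD=main@A [feat=B main=A]
After op 4 (branch): HEAD=main@A [feat=B main=A topic=A]
After op 5 (commit): HEAD=main@C [feat=B main=C topic=A]
After op 6 (checkout): HEAD=topic@A [feat=B main=C topic=A]
After op 7 (reset): HEAD=topic@C [feat=B main=C topic=C]
After op 8 (checkout): HEAD=feat@B [feat=B main=C topic=C]
After op 9 (checkout): HEAD=main@C [feat=B main=C topic=C]
After op 10 (checkout): HEAD=feat@B [feat=B main=C topic=C]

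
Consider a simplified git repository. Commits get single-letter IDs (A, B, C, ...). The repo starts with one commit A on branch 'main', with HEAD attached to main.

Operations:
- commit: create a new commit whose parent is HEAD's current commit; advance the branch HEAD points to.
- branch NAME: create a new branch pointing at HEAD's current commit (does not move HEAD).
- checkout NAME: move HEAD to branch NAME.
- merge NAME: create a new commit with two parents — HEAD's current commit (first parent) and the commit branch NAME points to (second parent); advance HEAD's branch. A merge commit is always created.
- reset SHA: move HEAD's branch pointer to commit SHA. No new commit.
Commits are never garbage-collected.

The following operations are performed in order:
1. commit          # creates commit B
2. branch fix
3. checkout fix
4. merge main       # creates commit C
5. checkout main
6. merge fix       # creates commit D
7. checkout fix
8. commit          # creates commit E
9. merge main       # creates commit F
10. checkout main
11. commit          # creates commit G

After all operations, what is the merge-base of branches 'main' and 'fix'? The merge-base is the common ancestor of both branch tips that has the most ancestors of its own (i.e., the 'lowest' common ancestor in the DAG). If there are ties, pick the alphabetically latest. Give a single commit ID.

After op 1 (commit): HEAD=main@B [main=B]
After op 2 (branch): HEAD=main@B [fix=B main=B]
After op 3 (checkout): HEAD=fix@B [fix=B main=B]
After op 4 (merge): HEAD=fix@C [fix=C main=B]
After op 5 (checkout): HEAD=main@B [fix=C main=B]
After op 6 (merge): HEAD=main@D [fix=C main=D]
After op 7 (checkout): HEAD=fix@C [fix=C main=D]
After op 8 (commit): HEAD=fix@E [fix=E main=D]
After op 9 (merge): HEAD=fix@F [fix=F main=D]
After op 10 (checkout): HEAD=main@D [fix=F main=D]
After op 11 (commit): HEAD=main@G [fix=F main=G]
ancestors(main=G): ['A', 'B', 'C', 'D', 'G']
ancestors(fix=F): ['A', 'B', 'C', 'D', 'E', 'F']
common: ['A', 'B', 'C', 'D']

Answer: D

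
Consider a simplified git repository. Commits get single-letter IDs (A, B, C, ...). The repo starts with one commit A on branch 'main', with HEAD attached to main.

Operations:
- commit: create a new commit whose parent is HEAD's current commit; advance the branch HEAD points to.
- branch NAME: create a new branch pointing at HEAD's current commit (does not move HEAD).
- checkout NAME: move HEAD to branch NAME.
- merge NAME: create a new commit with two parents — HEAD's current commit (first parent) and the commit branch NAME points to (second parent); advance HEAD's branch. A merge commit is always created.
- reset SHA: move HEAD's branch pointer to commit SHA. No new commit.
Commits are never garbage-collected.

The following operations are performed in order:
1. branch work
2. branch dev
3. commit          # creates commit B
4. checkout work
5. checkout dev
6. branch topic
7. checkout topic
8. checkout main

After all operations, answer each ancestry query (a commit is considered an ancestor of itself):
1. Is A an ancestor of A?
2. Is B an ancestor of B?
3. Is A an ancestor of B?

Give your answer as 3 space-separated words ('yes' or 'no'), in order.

After op 1 (branch): HEAD=main@A [main=A work=A]
After op 2 (branch): HEAD=main@A [dev=A main=A work=A]
After op 3 (commit): HEAD=main@B [dev=A main=B work=A]
After op 4 (checkout): HEAD=work@A [dev=A main=B work=A]
After op 5 (checkout): HEAD=dev@A [dev=A main=B work=A]
After op 6 (branch): HEAD=dev@A [dev=A main=B topic=A work=A]
After op 7 (checkout): HEAD=topic@A [dev=A main=B topic=A work=A]
After op 8 (checkout): HEAD=main@B [dev=A main=B topic=A work=A]
ancestors(A) = {A}; A in? yes
ancestors(B) = {A,B}; B in? yes
ancestors(B) = {A,B}; A in? yes

Answer: yes yes yes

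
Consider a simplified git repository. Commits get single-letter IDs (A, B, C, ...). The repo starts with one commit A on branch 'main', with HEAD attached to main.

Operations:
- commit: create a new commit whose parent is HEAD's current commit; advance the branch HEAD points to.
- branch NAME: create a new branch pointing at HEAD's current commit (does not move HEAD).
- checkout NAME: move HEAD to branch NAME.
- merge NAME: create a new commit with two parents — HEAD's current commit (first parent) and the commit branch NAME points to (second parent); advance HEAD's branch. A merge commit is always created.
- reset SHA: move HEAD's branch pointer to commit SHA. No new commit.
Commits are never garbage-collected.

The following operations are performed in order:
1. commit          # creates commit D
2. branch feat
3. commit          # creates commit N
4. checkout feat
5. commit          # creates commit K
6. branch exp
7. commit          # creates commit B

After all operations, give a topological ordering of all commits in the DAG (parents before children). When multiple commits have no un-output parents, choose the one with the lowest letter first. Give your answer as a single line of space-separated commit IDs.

Answer: A D K B N

Derivation:
After op 1 (commit): HEAD=main@D [main=D]
After op 2 (branch): HEAD=main@D [feat=D main=D]
After op 3 (commit): HEAD=main@N [feat=D main=N]
After op 4 (checkout): HEAD=feat@D [feat=D main=N]
After op 5 (commit): HEAD=feat@K [feat=K main=N]
After op 6 (branch): HEAD=feat@K [exp=K feat=K main=N]
After op 7 (commit): HEAD=feat@B [exp=K feat=B main=N]
commit A: parents=[]
commit B: parents=['K']
commit D: parents=['A']
commit K: parents=['D']
commit N: parents=['D']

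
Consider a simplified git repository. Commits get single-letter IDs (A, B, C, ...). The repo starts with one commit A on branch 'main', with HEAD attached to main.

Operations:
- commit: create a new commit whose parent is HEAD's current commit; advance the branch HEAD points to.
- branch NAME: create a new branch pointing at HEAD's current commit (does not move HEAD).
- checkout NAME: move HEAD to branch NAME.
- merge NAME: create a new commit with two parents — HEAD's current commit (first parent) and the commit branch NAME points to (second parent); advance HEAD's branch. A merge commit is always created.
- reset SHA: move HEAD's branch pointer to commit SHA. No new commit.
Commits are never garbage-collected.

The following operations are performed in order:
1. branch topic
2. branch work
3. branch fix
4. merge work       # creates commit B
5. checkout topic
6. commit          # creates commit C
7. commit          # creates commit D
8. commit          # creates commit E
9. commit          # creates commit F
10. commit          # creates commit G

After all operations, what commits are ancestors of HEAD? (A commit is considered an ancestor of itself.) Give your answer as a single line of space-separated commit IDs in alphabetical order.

After op 1 (branch): HEAD=main@A [main=A topic=A]
After op 2 (branch): HEAD=main@A [main=A topic=A work=A]
After op 3 (branch): HEAD=main@A [fix=A main=A topic=A work=A]
After op 4 (merge): HEAD=main@B [fix=A main=B topic=A work=A]
After op 5 (checkout): HEAD=topic@A [fix=A main=B topic=A work=A]
After op 6 (commit): HEAD=topic@C [fix=A main=B topic=C work=A]
After op 7 (commit): HEAD=topic@D [fix=A main=B topic=D work=A]
After op 8 (commit): HEAD=topic@E [fix=A main=B topic=E work=A]
After op 9 (commit): HEAD=topic@F [fix=A main=B topic=F work=A]
After op 10 (commit): HEAD=topic@G [fix=A main=B topic=G work=A]

Answer: A C D E F G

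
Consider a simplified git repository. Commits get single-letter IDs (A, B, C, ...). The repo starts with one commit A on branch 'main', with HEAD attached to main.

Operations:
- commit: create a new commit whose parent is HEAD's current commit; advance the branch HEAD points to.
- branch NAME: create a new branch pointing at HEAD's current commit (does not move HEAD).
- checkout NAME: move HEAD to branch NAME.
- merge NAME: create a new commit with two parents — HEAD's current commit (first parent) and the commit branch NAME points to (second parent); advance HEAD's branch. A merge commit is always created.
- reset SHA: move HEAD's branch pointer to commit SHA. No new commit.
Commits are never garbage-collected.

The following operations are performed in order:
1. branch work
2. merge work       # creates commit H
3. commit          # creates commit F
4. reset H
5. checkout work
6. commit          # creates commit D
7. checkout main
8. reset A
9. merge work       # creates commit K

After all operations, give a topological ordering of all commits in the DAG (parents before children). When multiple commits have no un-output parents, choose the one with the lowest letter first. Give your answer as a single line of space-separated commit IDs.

Answer: A D H F K

Derivation:
After op 1 (branch): HEAD=main@A [main=A work=A]
After op 2 (merge): HEAD=main@H [main=H work=A]
After op 3 (commit): HEAD=main@F [main=F work=A]
After op 4 (reset): HEAD=main@H [main=H work=A]
After op 5 (checkout): HEAD=work@A [main=H work=A]
After op 6 (commit): HEAD=work@D [main=H work=D]
After op 7 (checkout): HEAD=main@H [main=H work=D]
After op 8 (reset): HEAD=main@A [main=A work=D]
After op 9 (merge): HEAD=main@K [main=K work=D]
commit A: parents=[]
commit D: parents=['A']
commit F: parents=['H']
commit H: parents=['A', 'A']
commit K: parents=['A', 'D']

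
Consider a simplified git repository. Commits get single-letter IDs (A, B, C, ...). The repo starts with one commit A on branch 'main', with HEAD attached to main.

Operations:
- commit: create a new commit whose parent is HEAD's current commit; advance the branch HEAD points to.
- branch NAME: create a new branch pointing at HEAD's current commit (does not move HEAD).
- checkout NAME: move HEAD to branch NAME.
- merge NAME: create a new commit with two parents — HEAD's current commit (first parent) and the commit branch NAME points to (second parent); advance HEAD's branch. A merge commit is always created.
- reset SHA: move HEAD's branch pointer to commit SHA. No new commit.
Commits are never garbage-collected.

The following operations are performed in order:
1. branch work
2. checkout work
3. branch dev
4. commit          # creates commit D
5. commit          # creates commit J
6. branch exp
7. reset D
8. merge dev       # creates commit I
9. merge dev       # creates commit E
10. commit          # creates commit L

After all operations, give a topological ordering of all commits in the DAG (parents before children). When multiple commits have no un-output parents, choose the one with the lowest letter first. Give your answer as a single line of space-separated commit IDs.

Answer: A D I E J L

Derivation:
After op 1 (branch): HEAD=main@A [main=A work=A]
After op 2 (checkout): HEAD=work@A [main=A work=A]
After op 3 (branch): HEAD=work@A [dev=A main=A work=A]
After op 4 (commit): HEAD=work@D [dev=A main=A work=D]
After op 5 (commit): HEAD=work@J [dev=A main=A work=J]
After op 6 (branch): HEAD=work@J [dev=A exp=J main=A work=J]
After op 7 (reset): HEAD=work@D [dev=A exp=J main=A work=D]
After op 8 (merge): HEAD=work@I [dev=A exp=J main=A work=I]
After op 9 (merge): HEAD=work@E [dev=A exp=J main=A work=E]
After op 10 (commit): HEAD=work@L [dev=A exp=J main=A work=L]
commit A: parents=[]
commit D: parents=['A']
commit E: parents=['I', 'A']
commit I: parents=['D', 'A']
commit J: parents=['D']
commit L: parents=['E']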